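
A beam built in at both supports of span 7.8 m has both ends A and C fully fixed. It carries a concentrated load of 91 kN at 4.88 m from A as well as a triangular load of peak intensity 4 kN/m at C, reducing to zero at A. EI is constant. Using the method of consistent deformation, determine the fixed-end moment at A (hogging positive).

M_A = 70.35 kN·m

Release both end moments; the primary structure is a simply-supported span AC with redundants M_A and M_C.
On the primary (simply-supported) span, the end slopes from the loading are:
  at A: point load 91 at a = 4.88: Pab(L + b)/(6LEI) = 297/EI
  at C: point load 91 at a = 4.88: Pab(L + a)/(6LEI) = 351.3/EI
  at A: triangular load, peak 4: 7w₀L³/(360EI) = 36.91/EI
  at C: triangular load, peak 4: w₀L³/(45EI) = 42.18/EI
  θ_A0 = 333.9/EI,  θ_C0 = 393.5/EI
Flexibility coefficients: a unit moment at one end gives L/(3EI) there and L/(6EI) at the far end, so f₁₁ = f₂₂ = 2.6/EI and f₁₂ = f₂₁ = 1.3/EI.
Compatibility — zero rotation at each built-in end:
  2.6 M_A + 1.3 M_C = 333.9
  1.3 M_A + 2.6 M_C = 393.5
Solving the pair gives M_A = 70.35 kN·m and M_C = 116.2 kN·m (hogging).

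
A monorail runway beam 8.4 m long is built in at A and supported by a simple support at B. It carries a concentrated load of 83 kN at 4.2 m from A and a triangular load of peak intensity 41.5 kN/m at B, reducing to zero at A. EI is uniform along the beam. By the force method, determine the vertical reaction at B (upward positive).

Remove the prop at B; the released (primary) structure is a cantilever built in at A.
Primary-structure tip deflection at B by superposition:
  point load 83 at a = 4.2: Pa²(3L − a)/(6EI) = 5124/EI
  triangular load, peak 41.5 at the free end: 11w₀L⁴/(120EI) = 18940/EI
  δ_0 = 24064/EI
Tip deflection under a unit load at B: L³/(3EI) = 197.6/EI.
The prop prevents deflection at B: R_B = δ_0/δ_{BB} = 24064/197.6 = 121.8 kN.

R_B = 121.8 kN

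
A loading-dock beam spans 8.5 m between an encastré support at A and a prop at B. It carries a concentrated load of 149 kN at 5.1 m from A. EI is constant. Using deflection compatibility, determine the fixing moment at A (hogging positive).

Choose R_B as the redundant. The primary structure is the cantilever fixed at A.
Deflection at B on the released cantilever, summing each load's contribution:
  point load 149 at a = 5.1: Pa²(3L − a)/(6EI) = 13177/EI
Flexibility coefficient — unit upward force at B: δ_{BB} = L³/(3EI) = 204.7/EI.
The prop prevents deflection at B: R_B = δ_0/δ_{BB} = 13177/204.7 = 64.37 kN.
Moment equilibrium about A: M_A = Σ(load moments about A) − R_B·L = 759.9 − 64.37×8.5 = 212.8 kN·m.

M_A = 212.8 kN·m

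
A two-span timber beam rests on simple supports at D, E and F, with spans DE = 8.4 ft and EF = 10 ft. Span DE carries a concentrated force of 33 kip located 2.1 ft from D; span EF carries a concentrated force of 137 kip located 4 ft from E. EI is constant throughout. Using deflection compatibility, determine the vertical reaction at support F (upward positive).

Release continuity at E by inserting a hinge; the redundant is the internal moment M_E. The primary structure is two simply-supported spans DE and EF.
End slopes at the hinge E, treating each span as simply supported:
  span DE: point load 33 at a = 2.1: Pab(L + a)/(6LEI) = 90.96/EI
  span EF: point load 137 at a = 4: Pab(L + b)/(6LEI) = 876.8/EI
  relative rotation θ_0 = (90.96 + 876.8)/EI = 967.8/EI
A unit hogging moment at E produces rotation L₁/(3EI) + L₂/(3EI) = 6.133/EI.
Compatibility: M_E·(L₁+L₂)/(3EI) = θ_0, giving M_E = 157.8 kip·ft (hogging).
Span EF, ΣM about F: R_E^{EF}·10 = 822 + 157.8, so R_E^{EF} = 97.98 kip and R_F = 137 − 97.98 = 39.02 kip.

R_F = 39.02 kip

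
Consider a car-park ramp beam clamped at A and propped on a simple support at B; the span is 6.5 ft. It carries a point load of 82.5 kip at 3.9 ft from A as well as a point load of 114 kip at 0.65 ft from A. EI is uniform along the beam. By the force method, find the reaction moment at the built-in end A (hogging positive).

M_A = 153.4 kip·ft

Take the reaction at B as the redundant and release it; the primary structure is a cantilever fixed at A.
Downward deflection at the released point B due to the loads:
  point load 82.5 at a = 3.9: Pa²(3L − a)/(6EI) = 3263/EI
  point load 114 at a = 0.65: Pa²(3L − a)/(6EI) = 151.3/EI
  δ_0 = 3414/EI
Tip deflection under a unit load at B: L³/(3EI) = 91.54/EI.
Compatibility at B: δ_0 − R_B·δ_{BB} = 0, so R_B = 3414/91.54 = 37.29 kip.
Moment equilibrium about A: M_A = Σ(load moments about A) − R_B·L = 395.9 − 37.29×6.5 = 153.4 kip·ft.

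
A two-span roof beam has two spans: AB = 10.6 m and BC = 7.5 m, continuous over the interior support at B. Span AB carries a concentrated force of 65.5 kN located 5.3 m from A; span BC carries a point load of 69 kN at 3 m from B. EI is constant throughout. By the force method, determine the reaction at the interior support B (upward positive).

R_B = 100.9 kN

Take M_B as the redundant. Released structure: two simple spans AB and BC with a hinge at B.
Rotations at B on the released spans (each span's end-slope, ×1/EI):
  span AB: point load 65.5 at a = 5.3: Pab(L + a)/(6LEI) = 460/EI
  span BC: point load 69 at a = 3: Pab(L + b)/(6LEI) = 248.4/EI
  relative rotation θ_0 = (460 + 248.4)/EI = 708.4/EI
A unit hogging moment at B produces rotation L₁/(3EI) + L₂/(3EI) = 6.033/EI.
Slope continuity at B: θ_0 = M_B·6.033/EI, so M_B = 708.4/6.033 = 117.4 kN·m (hogging).
Span AB, ΣM about A with M_B applied at B: R_B^{AB}·10.6 = 347.1 + 117.4, so R_B^{AB} = 43.83 kN and R_A = 65.5 − 43.83 = 21.67 kN.
Span BC, ΣM about C: R_B^{BC}·7.5 = 310.5 + 117.4, so R_B^{BC} = 57.05 kN and R_C = 69 − 57.05 = 11.95 kN.
R_B = 43.83 + 57.05 = 100.9 kN.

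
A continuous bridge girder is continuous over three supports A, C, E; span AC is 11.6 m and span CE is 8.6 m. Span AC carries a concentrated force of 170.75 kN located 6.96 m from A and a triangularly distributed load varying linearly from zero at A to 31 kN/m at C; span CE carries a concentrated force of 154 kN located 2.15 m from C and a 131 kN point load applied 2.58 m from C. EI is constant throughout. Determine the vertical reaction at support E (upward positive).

Release continuity at C by inserting a hinge; the redundant is the internal moment M_C. The primary structure is two simply-supported spans AC and CE.
End slopes at the hinge C, treating each span as simply supported:
  span AC: point load 170.75 at a = 6.96: Pab(L + a)/(6LEI) = 1470/EI
  span AC: triangular load, peak 31: w₀L³/(45EI) = 1075/EI
  span CE: point load 154 at a = 2.15: Pab(L + b)/(6LEI) = 622.9/EI
  span CE: point load 131 at a = 2.58: Pab(L + b)/(6LEI) = 576.5/EI
  relative rotation θ_0 = (2546 + 1199)/EI = 3745/EI
A unit hogging moment at C produces rotation L₁/(3EI) + L₂/(3EI) = 6.733/EI.
Slope continuity at C: θ_0 = M_C·6.733/EI, so M_C = 3745/6.733 = 556.2 kN·m (hogging).
Span CE, ΣM about E: R_C^{CE}·8.6 = 1782 + 556.2, so R_C^{CE} = 271.9 kN and R_E = 285 − 271.9 = 13.12 kN.

R_E = 13.12 kN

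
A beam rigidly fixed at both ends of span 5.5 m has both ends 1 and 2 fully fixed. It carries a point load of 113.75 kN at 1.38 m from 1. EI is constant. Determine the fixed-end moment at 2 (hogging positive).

Take the two fixed-end moments M_1, M_2 as redundants; the released structure is the simple span 12.
On the primary (simply-supported) span, the end slopes from the loading are:
  at 1: point load 113.75 at a = 1.38: Pab(L + b)/(6LEI) = 188.5/EI
  at 2: point load 113.75 at a = 1.38: Pab(L + a)/(6LEI) = 134.8/EI
  θ_10 = 188.5/EI,  θ_20 = 134.8/EI
Flexibility coefficients: a unit moment at one end gives L/(3EI) there and L/(6EI) at the far end, so f₁₁ = f₂₂ = 1.833/EI and f₁₂ = f₂₁ = 0.9167/EI.
Compatibility — zero rotation at each built-in end:
  1.833 M_1 + 0.9167 M_2 = 188.5
  0.9167 M_1 + 1.833 M_2 = 134.8
Solving the pair gives M_1 = 88.08 kN·m and M_2 = 29.5 kN·m (hogging).

M_2 = 29.5 kN·m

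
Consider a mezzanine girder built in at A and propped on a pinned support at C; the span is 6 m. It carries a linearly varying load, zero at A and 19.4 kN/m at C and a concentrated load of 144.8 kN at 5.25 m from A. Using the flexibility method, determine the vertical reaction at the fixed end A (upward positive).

R_A = 53.2 kN

Take the reaction at C as the redundant and release it; the primary structure is a cantilever fixed at A.
Primary-structure tip deflection at C by superposition:
  triangular load, peak 19.4 at the free end: 11w₀L⁴/(120EI) = 2305/EI
  point load 144.8 at a = 5.25: Pa²(3L − a)/(6EI) = 8481/EI
  δ_0 = 10786/EI
Flexibility coefficient — unit upward force at C: δ_{CC} = L³/(3EI) = 72/EI.
Compatibility at C: δ_0 − R_C·δ_{CC} = 0, so R_C = 10786/72 = 149.8 kN.
Vertical equilibrium: R_A = ΣP − R_C = 203 − 149.8 = 53.2 kN.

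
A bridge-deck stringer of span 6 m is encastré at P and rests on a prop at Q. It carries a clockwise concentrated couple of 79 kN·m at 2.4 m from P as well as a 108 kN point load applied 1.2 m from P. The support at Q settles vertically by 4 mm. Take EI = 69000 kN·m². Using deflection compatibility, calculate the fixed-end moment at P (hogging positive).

Remove the prop at Q; the released (primary) structure is a cantilever built in at P.
Free-end deflection of the primary structure under the applied loading (downward +):
  clockwise couple 79 at a = 2.4: M₀a(2L − a)/(2EI) = 910.1/EI
  point load 108 at a = 1.2: Pa²(3L − a)/(6EI) = 435.5/EI
  δ_0 = 1346/EI
Flexibility coefficient — unit upward force at Q: δ_{QQ} = L³/(3EI) = 72/EI.
With EI = 69000 kN·m²: δ_0 = 0.019501 m and δ_{QQ} = 0.001043 m/kN.
Compatibility — the beam at Q must follow the support down by 0.004 m: δ_0 − R_Q·δ_{QQ} = 0.004, so R_Q = (0.019501 − 0.004)/0.001043 = 14.85 kN.
Moment equilibrium about P: M_P = Σ(load moments about P) − R_Q·L = 208.6 − 14.85×6 = 119.5 kN·m.

M_P = 119.5 kN·m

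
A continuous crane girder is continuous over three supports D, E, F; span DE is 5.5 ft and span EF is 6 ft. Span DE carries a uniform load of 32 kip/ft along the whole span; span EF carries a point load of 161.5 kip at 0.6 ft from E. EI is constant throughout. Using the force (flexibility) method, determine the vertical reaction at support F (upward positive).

R_F = -0.6992 kip

Take M_E as the redundant. Released structure: two simple spans DE and EF with a hinge at E.
Rotations at E on the released spans (each span's end-slope, ×1/EI):
  span DE: UDL 32: wL³/(24EI) = 221.8/EI
  span EF: point load 161.5 at a = 0.6: Pab(L + b)/(6LEI) = 165.7/EI
  relative rotation θ_0 = (221.8 + 165.7)/EI = 387.5/EI
A unit hogging moment at E produces rotation L₁/(3EI) + L₂/(3EI) = 3.833/EI.
Slope continuity at E: θ_0 = M_E·3.833/EI, so M_E = 387.5/3.833 = 101.1 kip·ft (hogging).
Span EF, ΣM about F: R_E^{EF}·6 = 872.1 + 101.1, so R_E^{EF} = 162.2 kip and R_F = 161.5 − 162.2 = -0.6992 kip.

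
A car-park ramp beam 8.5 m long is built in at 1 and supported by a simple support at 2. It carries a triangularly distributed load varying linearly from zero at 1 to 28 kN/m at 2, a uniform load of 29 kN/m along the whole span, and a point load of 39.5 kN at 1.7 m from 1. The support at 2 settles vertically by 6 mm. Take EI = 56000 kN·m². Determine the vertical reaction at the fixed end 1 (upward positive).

R_1 = 246.5 kN

Choose R_2 as the redundant. The primary structure is the cantilever fixed at 1.
Free-end deflection of the primary structure under the applied loading (downward +):
  triangular load, peak 28 at the free end: 11w₀L⁴/(120EI) = 13398/EI
  UDL 29: wL⁴/(8EI) = 18923/EI
  point load 39.5 at a = 1.7: Pa²(3L − a)/(6EI) = 452.8/EI
  δ_0 = 32774/EI
Tip deflection under a unit load at 2: L³/(3EI) = 204.7/EI.
With EI = 56000 kN·m²: δ_0 = 0.58524 m and δ_{22} = 0.003656 m/kN.
Compatibility — the beam at 2 must follow the support down by 0.006 m: δ_0 − R_2·δ_{22} = 0.006, so R_2 = (0.58524 − 0.006)/0.003656 = 158.5 kN.
Vertical equilibrium: R_1 = ΣP − R_2 = 405 − 158.5 = 246.5 kN.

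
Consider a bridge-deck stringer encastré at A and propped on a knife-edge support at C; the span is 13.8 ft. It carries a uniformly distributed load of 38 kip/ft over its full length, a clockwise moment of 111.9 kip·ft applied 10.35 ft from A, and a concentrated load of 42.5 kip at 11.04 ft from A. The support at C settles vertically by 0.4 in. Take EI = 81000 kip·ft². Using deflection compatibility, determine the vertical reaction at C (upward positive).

Choose R_C as the redundant. The primary structure is the cantilever fixed at A.
Downward deflection at the released point C due to the loads:
  UDL 38: wL⁴/(8EI) = 172270/EI
  clockwise couple 111.9 at a = 10.35: M₀a(2L − a)/(2EI) = 9989/EI
  point load 42.5 at a = 11.04: Pa²(3L − a)/(6EI) = 26211/EI
  δ_0 = 208470/EI
Flexibility coefficient — unit upward force at C: δ_{CC} = L³/(3EI) = 876/EI.
With EI = 81000 kip·ft²: δ_0 = 2.5737 ft and δ_{CC} = 0.010815 ft/kip.
Compatibility — the beam at C must follow the support down by 0.03333 ft: δ_0 − R_C·δ_{CC} = 0.03333, so R_C = (2.5737 − 0.03333)/0.010815 = 234.9 kip.

R_C = 234.9 kip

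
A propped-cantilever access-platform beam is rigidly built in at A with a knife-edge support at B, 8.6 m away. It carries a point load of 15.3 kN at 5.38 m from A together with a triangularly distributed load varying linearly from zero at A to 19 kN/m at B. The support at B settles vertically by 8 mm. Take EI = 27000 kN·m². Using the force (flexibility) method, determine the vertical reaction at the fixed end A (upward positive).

R_A = 45.98 kN

Take the reaction at B as the redundant and release it; the primary structure is a cantilever fixed at A.
Primary-structure tip deflection at B by superposition:
  point load 15.3 at a = 5.38: Pa²(3L − a)/(6EI) = 1507/EI
  triangular load, peak 19 at the free end: 11w₀L⁴/(120EI) = 9527/EI
  δ_0 = 11034/EI
Flexibility coefficient — unit upward force at B: δ_{BB} = L³/(3EI) = 212/EI.
With EI = 27000 kN·m²: δ_0 = 0.40867 m and δ_{BB} = 0.007853 m/kN.
Compatibility — the beam at B must follow the support down by 0.008 m: δ_0 − R_B·δ_{BB} = 0.008, so R_B = (0.40867 − 0.008)/0.007853 = 51.02 kN.
Vertical equilibrium: R_A = ΣP − R_B = 97 − 51.02 = 45.98 kN.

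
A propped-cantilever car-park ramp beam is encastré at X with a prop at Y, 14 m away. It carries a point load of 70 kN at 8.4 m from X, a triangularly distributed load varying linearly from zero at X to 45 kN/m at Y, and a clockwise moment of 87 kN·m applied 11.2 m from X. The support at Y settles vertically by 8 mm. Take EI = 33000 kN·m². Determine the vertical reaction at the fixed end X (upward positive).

R_X = 172.9 kN

Take the reaction at Y as the redundant and release it; the primary structure is a cantilever fixed at X.
Downward deflection at the released point Y due to the loads:
  point load 70 at a = 8.4: Pa²(3L − a)/(6EI) = 27660/EI
  triangular load, peak 45 at the free end: 11w₀L⁴/(120EI) = 158466/EI
  clockwise couple 87 at a = 11.2: M₀a(2L − a)/(2EI) = 8185/EI
  δ_0 = 194310/EI
Tip deflection under a unit load at Y: L³/(3EI) = 914.7/EI.
With EI = 33000 kN·m²: δ_0 = 5.8882 m and δ_{YY} = 0.027717 m/kN.
Compatibility — the beam at Y must follow the support down by 0.008 m: δ_0 − R_Y·δ_{YY} = 0.008, so R_Y = (5.8882 − 0.008)/0.027717 = 212.1 kN.
Vertical equilibrium: R_X = ΣP − R_Y = 385 − 212.1 = 172.9 kN.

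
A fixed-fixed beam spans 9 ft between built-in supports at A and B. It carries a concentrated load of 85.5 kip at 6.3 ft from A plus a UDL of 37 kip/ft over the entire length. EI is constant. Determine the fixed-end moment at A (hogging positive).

M_A = 298.2 kip·ft

Take the two fixed-end moments M_A, M_B as redundants; the released structure is the simple span AB.
End rotations of the released simple span under the applied load (×1/EI):
  at A: point load 85.5 at a = 6.3: Pab(L + b)/(6LEI) = 315.1/EI
  at B: point load 85.5 at a = 6.3: Pab(L + a)/(6LEI) = 412.1/EI
  at A: UDL 37: wL³/(24EI) = 1124/EI
  at B: UDL 37: wL³/(24EI) = 1124/EI
  θ_A0 = 1439/EI,  θ_B0 = 1536/EI
Flexibility coefficients: a unit moment at one end gives L/(3EI) there and L/(6EI) at the far end, so f₁₁ = f₂₂ = 3/EI and f₁₂ = f₂₁ = 1.5/EI.
Compatibility — zero rotation at each built-in end:
  3 M_A + 1.5 M_B = 1439
  1.5 M_A + 3 M_B = 1536
Solving the pair gives M_A = 298.2 kip·ft and M_B = 362.9 kip·ft (hogging).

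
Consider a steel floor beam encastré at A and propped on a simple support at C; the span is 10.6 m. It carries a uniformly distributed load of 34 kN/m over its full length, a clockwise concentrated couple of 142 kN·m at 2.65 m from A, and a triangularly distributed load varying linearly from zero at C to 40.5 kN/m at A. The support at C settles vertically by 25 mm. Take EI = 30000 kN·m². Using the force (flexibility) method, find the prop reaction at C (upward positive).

R_C = 185 kN

Remove the prop at C; the released (primary) structure is a cantilever built in at A.
Free-end deflection of the primary structure under the applied loading (downward +):
  UDL 34: wL⁴/(8EI) = 53655/EI
  clockwise couple 142 at a = 2.65: M₀a(2L − a)/(2EI) = 3490/EI
  triangular load, peak 40.5 at the fixed end: w₀L⁴/(30EI) = 17043/EI
  δ_0 = 74189/EI
Tip deflection under a unit load at C: L³/(3EI) = 397/EI.
With EI = 30000 kN·m²: δ_0 = 2.473 m and δ_{CC} = 0.013234 m/kN.
Compatibility — the beam at C must follow the support down by 0.025 m: δ_0 − R_C·δ_{CC} = 0.025, so R_C = (2.473 − 0.025)/0.013234 = 185 kN.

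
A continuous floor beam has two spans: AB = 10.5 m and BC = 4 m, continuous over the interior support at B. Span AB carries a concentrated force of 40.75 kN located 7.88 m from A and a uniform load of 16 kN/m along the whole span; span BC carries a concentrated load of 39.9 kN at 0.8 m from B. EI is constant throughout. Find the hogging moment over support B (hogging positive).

Release continuity at B by inserting a hinge; the redundant is the internal moment M_B. The primary structure is two simply-supported spans AB and BC.
Discontinuity in slope at B on the released structure — sum the simple-span end rotations:
  span AB: point load 40.75 at a = 7.88: Pab(L + a)/(6LEI) = 245.4/EI
  span AB: UDL 16: wL³/(24EI) = 771.8/EI
  span BC: point load 39.9 at a = 0.8: Pab(L + b)/(6LEI) = 30.64/EI
  relative rotation θ_0 = (1017 + 30.64)/EI = 1048/EI
A unit hogging moment at B produces rotation L₁/(3EI) + L₂/(3EI) = 4.833/EI.
Slope continuity at B: θ_0 = M_B·4.833/EI, so M_B = 1048/4.833 = 216.8 kN·m (hogging).

M_B = 216.8 kN·m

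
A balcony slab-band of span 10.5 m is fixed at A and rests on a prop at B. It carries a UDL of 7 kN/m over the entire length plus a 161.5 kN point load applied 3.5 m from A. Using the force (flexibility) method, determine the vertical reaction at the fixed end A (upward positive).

R_A = 183.5 kN

Release the roller at B. Primary structure: cantilever fixed at A.
Deflection at B on the released cantilever, summing each load's contribution:
  UDL 7: wL⁴/(8EI) = 10636/EI
  point load 161.5 at a = 3.5: Pa²(3L − a)/(6EI) = 9232/EI
  δ_0 = 19868/EI
Tip deflection under a unit load at B: L³/(3EI) = 385.9/EI.
The prop prevents deflection at B: R_B = δ_0/δ_{BB} = 19868/385.9 = 51.49 kN.
Vertical equilibrium: R_A = ΣP − R_B = 235 − 51.49 = 183.5 kN.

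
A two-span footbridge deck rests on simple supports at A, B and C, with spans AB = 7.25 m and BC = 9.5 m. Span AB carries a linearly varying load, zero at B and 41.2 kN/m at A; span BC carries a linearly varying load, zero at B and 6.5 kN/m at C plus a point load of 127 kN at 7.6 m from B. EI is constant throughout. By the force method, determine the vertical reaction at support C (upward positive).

R_C = 107.5 kN

Insert a hinge at B; M_B is the redundant, and each span becomes simply supported.
Discontinuity in slope at B on the released structure — sum the simple-span end rotations:
  span AB: triangular load, peak 41.2: 7w₀L³/(360EI) = 305.3/EI
  span BC: triangular load, peak 6.5: 7w₀L³/(360EI) = 108.4/EI
  span BC: point load 127 at a = 7.6: Pab(L + b)/(6LEI) = 366.8/EI
  relative rotation θ_0 = (305.3 + 475.1)/EI = 780.4/EI
A unit hogging moment at B produces rotation L₁/(3EI) + L₂/(3EI) = 5.583/EI.
Compatibility: M_B·(L₁+L₂)/(3EI) = θ_0, giving M_B = 139.8 kN·m (hogging).
Span BC, ΣM about C: R_B^{BC}·9.5 = 339.1 + 139.8, so R_B^{BC} = 50.41 kN and R_C = 157.9 − 50.41 = 107.5 kN.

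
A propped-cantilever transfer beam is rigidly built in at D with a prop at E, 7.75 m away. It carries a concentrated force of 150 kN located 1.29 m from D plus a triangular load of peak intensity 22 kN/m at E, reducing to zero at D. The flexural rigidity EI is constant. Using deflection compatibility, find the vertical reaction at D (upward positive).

R_D = 182.5 kN

Choose R_E as the redundant. The primary structure is the cantilever fixed at D.
Deflection at E on the released cantilever, summing each load's contribution:
  point load 150 at a = 1.29: Pa²(3L − a)/(6EI) = 913.6/EI
  triangular load, peak 22 at the free end: 11w₀L⁴/(120EI) = 7275/EI
  δ_0 = 8189/EI
Flexibility coefficient — unit upward force at E: δ_{EE} = L³/(3EI) = 155.2/EI.
The prop prevents deflection at E: R_E = δ_0/δ_{EE} = 8189/155.2 = 52.78 kN.
Vertical equilibrium: R_D = ΣP − R_E = 235.2 − 52.78 = 182.5 kN.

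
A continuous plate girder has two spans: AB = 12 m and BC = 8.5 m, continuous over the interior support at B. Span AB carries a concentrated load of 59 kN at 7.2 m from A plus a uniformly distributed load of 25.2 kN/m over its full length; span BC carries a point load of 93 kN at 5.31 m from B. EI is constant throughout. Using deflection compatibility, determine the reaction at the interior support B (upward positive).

Release continuity at B by inserting a hinge; the redundant is the internal moment M_B. The primary structure is two simply-supported spans AB and BC.
Rotations at B on the released spans (each span's end-slope, ×1/EI):
  span AB: point load 59 at a = 7.2: Pab(L + a)/(6LEI) = 543.7/EI
  span AB: UDL 25.2: wL³/(24EI) = 1814/EI
  span BC: point load 93 at a = 5.31: Pab(L + b)/(6LEI) = 361.1/EI
  relative rotation θ_0 = (2358 + 361.1)/EI = 2719/EI
A unit hogging moment at B produces rotation L₁/(3EI) + L₂/(3EI) = 6.833/EI.
Slope continuity at B: θ_0 = M_B·6.833/EI, so M_B = 2719/6.833 = 397.9 kN·m (hogging).
Span AB, ΣM about A with M_B applied at B: R_B^{AB}·12 = 2239 + 397.9, so R_B^{AB} = 219.8 kN and R_A = 361.4 − 219.8 = 141.6 kN.
Span BC, ΣM about C: R_B^{BC}·8.5 = 296.7 + 397.9, so R_B^{BC} = 81.72 kN and R_C = 93 − 81.72 = 11.28 kN.
R_B = 219.8 + 81.72 = 301.5 kN.

R_B = 301.5 kN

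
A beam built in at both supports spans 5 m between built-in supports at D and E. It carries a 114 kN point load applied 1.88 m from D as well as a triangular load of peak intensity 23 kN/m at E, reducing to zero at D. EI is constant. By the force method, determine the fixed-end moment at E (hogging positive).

Release both end moments; the primary structure is a simply-supported span DE with redundants M_D and M_E.
End rotations of the released simple span under the applied load (×1/EI):
  at D: point load 114 at a = 1.88: Pab(L + b)/(6LEI) = 181/EI
  at E: point load 114 at a = 1.88: Pab(L + a)/(6LEI) = 153.4/EI
  at D: triangular load, peak 23: 7w₀L³/(360EI) = 55.9/EI
  at E: triangular load, peak 23: w₀L³/(45EI) = 63.89/EI
  θ_D0 = 236.9/EI,  θ_E0 = 217.2/EI
Flexibility coefficients: a unit moment at one end gives L/(3EI) there and L/(6EI) at the far end, so f₁₁ = f₂₂ = 1.667/EI and f₁₂ = f₂₁ = 0.8333/EI.
Compatibility — zero rotation at each built-in end:
  1.667 M_D + 0.8333 M_E = 236.9
  0.8333 M_D + 1.667 M_E = 217.2
Solving the pair gives M_D = 102.6 kN·m and M_E = 79.03 kN·m (hogging).

M_E = 79.03 kN·m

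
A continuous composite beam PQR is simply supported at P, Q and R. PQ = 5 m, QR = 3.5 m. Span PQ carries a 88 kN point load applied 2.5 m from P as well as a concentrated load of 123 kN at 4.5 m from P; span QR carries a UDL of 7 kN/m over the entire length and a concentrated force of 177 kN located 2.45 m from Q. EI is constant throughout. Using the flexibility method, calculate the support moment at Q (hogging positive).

M_Q = 118.7 kN·m

Insert a hinge at Q; M_Q is the redundant, and each span becomes simply supported.
End slopes at the hinge Q, treating each span as simply supported:
  span PQ: point load 88 at a = 2.5: Pab(L + a)/(6LEI) = 137.5/EI
  span PQ: point load 123 at a = 4.5: Pab(L + a)/(6LEI) = 87.64/EI
  span QR: UDL 7: wL³/(24EI) = 12.51/EI
  span QR: point load 177 at a = 2.45: Pab(L + b)/(6LEI) = 98.66/EI
  relative rotation θ_0 = (225.1 + 111.2)/EI = 336.3/EI
A unit hogging moment at Q produces rotation L₁/(3EI) + L₂/(3EI) = 2.833/EI.
Compatibility: M_Q·(L₁+L₂)/(3EI) = θ_0, giving M_Q = 118.7 kN·m (hogging).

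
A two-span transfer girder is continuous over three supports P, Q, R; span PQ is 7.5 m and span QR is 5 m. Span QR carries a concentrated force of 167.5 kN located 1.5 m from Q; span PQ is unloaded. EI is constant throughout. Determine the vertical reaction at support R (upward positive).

Insert a hinge at Q; M_Q is the redundant, and each span becomes simply supported.
Discontinuity in slope at Q on the released structure — sum the simple-span end rotations:
  span QR: point load 167.5 at a = 1.5: Pab(L + b)/(6LEI) = 249.2/EI
  relative rotation θ_0 = (0 + 249.2)/EI = 249.2/EI
A unit hogging moment at Q produces rotation L₁/(3EI) + L₂/(3EI) = 4.167/EI.
Slope continuity at Q: θ_0 = M_Q·4.167/EI, so M_Q = 249.2/4.167 = 59.8 kN·m (hogging).
Span QR, ΣM about R: R_Q^{QR}·5 = 586.2 + 59.8, so R_Q^{QR} = 129.2 kN and R_R = 167.5 − 129.2 = 38.29 kN.

R_R = 38.29 kN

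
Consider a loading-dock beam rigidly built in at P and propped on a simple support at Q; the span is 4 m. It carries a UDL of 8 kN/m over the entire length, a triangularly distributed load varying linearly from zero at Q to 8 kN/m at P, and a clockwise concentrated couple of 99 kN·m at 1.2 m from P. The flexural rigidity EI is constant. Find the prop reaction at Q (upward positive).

Remove the prop at Q; the released (primary) structure is a cantilever built in at P.
Free-end deflection of the primary structure under the applied loading (downward +):
  UDL 8: wL⁴/(8EI) = 256/EI
  triangular load, peak 8 at the fixed end: w₀L⁴/(30EI) = 68.27/EI
  clockwise couple 99 at a = 1.2: M₀a(2L − a)/(2EI) = 403.9/EI
  δ_0 = 728.2/EI
Tip deflection under a unit load at Q: L³/(3EI) = 21.33/EI.
Compatibility at Q: δ_0 − R_Q·δ_{QQ} = 0, so R_Q = 728.2/21.33 = 34.13 kN.

R_Q = 34.13 kN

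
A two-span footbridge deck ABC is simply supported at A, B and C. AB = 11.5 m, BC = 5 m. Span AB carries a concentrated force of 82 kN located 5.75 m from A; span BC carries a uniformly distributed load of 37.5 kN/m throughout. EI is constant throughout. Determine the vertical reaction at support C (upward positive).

R_C = 62 kN

Take M_B as the redundant. Released structure: two simple spans AB and BC with a hinge at B.
Discontinuity in slope at B on the released structure — sum the simple-span end rotations:
  span AB: point load 82 at a = 5.75: Pab(L + a)/(6LEI) = 677.8/EI
  span BC: UDL 37.5: wL³/(24EI) = 195.3/EI
  relative rotation θ_0 = (677.8 + 195.3)/EI = 873.1/EI
A unit hogging moment at B produces rotation L₁/(3EI) + L₂/(3EI) = 5.5/EI.
Compatibility: M_B·(L₁+L₂)/(3EI) = θ_0, giving M_B = 158.7 kN·m (hogging).
Span BC, ΣM about C: R_B^{BC}·5 = 468.8 + 158.7, so R_B^{BC} = 125.5 kN and R_C = 187.5 − 125.5 = 62 kN.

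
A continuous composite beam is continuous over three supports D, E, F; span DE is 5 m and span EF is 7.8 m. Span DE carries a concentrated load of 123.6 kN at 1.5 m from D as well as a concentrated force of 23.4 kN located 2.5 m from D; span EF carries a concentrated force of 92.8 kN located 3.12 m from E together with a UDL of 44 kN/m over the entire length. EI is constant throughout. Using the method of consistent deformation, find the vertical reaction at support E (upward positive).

Take M_E as the redundant. Released structure: two simple spans DE and EF with a hinge at E.
Discontinuity in slope at E on the released structure — sum the simple-span end rotations:
  span DE: point load 123.6 at a = 1.5: Pab(L + a)/(6LEI) = 140.6/EI
  span DE: point load 23.4 at a = 2.5: Pab(L + a)/(6LEI) = 36.56/EI
  span EF: point load 92.8 at a = 3.12: Pab(L + b)/(6LEI) = 361.3/EI
  span EF: UDL 44: wL³/(24EI) = 870/EI
  relative rotation θ_0 = (177.2 + 1231)/EI = 1409/EI
A unit hogging moment at E produces rotation L₁/(3EI) + L₂/(3EI) = 4.267/EI.
Compatibility: M_E·(L₁+L₂)/(3EI) = θ_0, giving M_E = 330.1 kN·m (hogging).
Span DE, ΣM about D with M_E applied at E: R_E^{DE}·5 = 243.9 + 330.1, so R_E^{DE} = 114.8 kN and R_D = 147 − 114.8 = 32.2 kN.
Span EF, ΣM about F: R_E^{EF}·7.8 = 1773 + 330.1, so R_E^{EF} = 269.6 kN and R_F = 436 − 269.6 = 166.4 kN.
R_E = 114.8 + 269.6 = 384.4 kN.

R_E = 384.4 kN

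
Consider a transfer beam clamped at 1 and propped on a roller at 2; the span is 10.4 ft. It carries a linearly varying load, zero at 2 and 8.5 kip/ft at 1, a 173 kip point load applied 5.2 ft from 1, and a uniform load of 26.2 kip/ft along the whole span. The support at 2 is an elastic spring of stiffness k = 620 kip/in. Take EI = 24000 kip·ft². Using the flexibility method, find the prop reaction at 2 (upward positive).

R_2 = 163.7 kip

Take the reaction at 2 as the redundant and release it; the primary structure is a cantilever fixed at 1.
Downward deflection at the released point 2 due to the loads:
  triangular load, peak 8.5 at the fixed end: w₀L⁴/(30EI) = 3315/EI
  point load 173 at a = 5.2: Pa²(3L − a)/(6EI) = 20271/EI
  UDL 26.2: wL⁴/(8EI) = 38313/EI
  δ_0 = 61898/EI
Flexibility coefficient — unit upward force at 2: δ_{22} = L³/(3EI) = 375/EI.
With EI = 24000 kip·ft²: δ_0 = 2.5791 ft and δ_{22} = 0.015623 ft/kip.
Compatibility — the spring shortens by R_2/k under the reaction it provides: δ_0 − R_2·δ_{22} = R_2/k. With 1/k = 1/(620×12) ft/kip = 0.000134 ft/kip, R_2 = δ_0 / (δ_{22} + 1/k) = 2.5791 / (0.015623 + 0.000134) = 163.7 kip.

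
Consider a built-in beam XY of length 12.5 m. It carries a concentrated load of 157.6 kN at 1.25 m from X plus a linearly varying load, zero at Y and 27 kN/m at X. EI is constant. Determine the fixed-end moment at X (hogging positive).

M_X = 370.5 kN·m

Release both end moments; the primary structure is a simply-supported span XY with redundants M_X and M_Y.
On the primary (simply-supported) span, the end slopes from the loading are:
  at X: point load 157.6 at a = 1.25: Pab(L + b)/(6LEI) = 701.8/EI
  at Y: point load 157.6 at a = 1.25: Pab(L + a)/(6LEI) = 406.3/EI
  at X: triangular load, peak 27: w₀L³/(45EI) = 1172/EI
  at Y: triangular load, peak 27: 7w₀L³/(360EI) = 1025/EI
  θ_X0 = 1874/EI,  θ_Y0 = 1432/EI
Flexibility coefficients: a unit moment at one end gives L/(3EI) there and L/(6EI) at the far end, so f₁₁ = f₂₂ = 4.167/EI and f₁₂ = f₂₁ = 2.083/EI.
Compatibility — zero rotation at each built-in end:
  4.167 M_X + 2.083 M_Y = 1874
  2.083 M_X + 4.167 M_Y = 1432
Solving the pair gives M_X = 370.5 kN·m and M_Y = 158.4 kN·m (hogging).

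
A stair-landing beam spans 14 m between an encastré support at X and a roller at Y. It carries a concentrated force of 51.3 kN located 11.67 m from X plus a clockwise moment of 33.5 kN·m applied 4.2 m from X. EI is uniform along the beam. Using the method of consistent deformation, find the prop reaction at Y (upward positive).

Take the reaction at Y as the redundant and release it; the primary structure is a cantilever fixed at X.
Free-end deflection of the primary structure under the applied loading (downward +):
  point load 51.3 at a = 11.67: Pa²(3L − a)/(6EI) = 35317/EI
  clockwise couple 33.5 at a = 4.2: M₀a(2L − a)/(2EI) = 1674/EI
  δ_0 = 36991/EI
Flexibility coefficient — unit upward force at Y: δ_{YY} = L³/(3EI) = 914.7/EI.
Compatibility at Y: δ_0 − R_Y·δ_{YY} = 0, so R_Y = 36991/914.7 = 40.44 kN.

R_Y = 40.44 kN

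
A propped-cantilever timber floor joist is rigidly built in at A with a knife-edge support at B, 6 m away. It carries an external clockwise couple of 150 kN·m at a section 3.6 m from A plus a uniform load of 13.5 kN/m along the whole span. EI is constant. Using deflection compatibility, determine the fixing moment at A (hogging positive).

M_A = 21.75 kN·m

Take the reaction at B as the redundant and release it; the primary structure is a cantilever fixed at A.
Primary-structure tip deflection at B by superposition:
  clockwise couple 150 at a = 3.6: M₀a(2L − a)/(2EI) = 2268/EI
  UDL 13.5: wL⁴/(8EI) = 2187/EI
  δ_0 = 4455/EI
Flexibility coefficient — unit upward force at B: δ_{BB} = L³/(3EI) = 72/EI.
Compatibility at B: δ_0 − R_B·δ_{BB} = 0, so R_B = 4455/72 = 61.88 kN.
Moment equilibrium about A: M_A = Σ(load moments about A) − R_B·L = 393 − 61.88×6 = 21.75 kN·m.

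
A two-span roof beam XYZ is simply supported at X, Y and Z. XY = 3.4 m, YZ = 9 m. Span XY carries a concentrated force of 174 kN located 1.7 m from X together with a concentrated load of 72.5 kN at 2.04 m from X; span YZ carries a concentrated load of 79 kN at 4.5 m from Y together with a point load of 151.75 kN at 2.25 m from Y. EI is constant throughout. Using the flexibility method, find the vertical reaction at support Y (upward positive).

R_Y = 406.5 kN

Release continuity at Y by inserting a hinge; the redundant is the internal moment M_Y. The primary structure is two simply-supported spans XY and YZ.
Rotations at Y on the released spans (each span's end-slope, ×1/EI):
  span XY: point load 174 at a = 1.7: Pab(L + a)/(6LEI) = 125.7/EI
  span XY: point load 72.5 at a = 2.04: Pab(L + a)/(6LEI) = 53.64/EI
  span YZ: point load 79 at a = 4.5: Pab(L + b)/(6LEI) = 399.9/EI
  span YZ: point load 151.75 at a = 2.25: Pab(L + b)/(6LEI) = 672.2/EI
  relative rotation θ_0 = (179.4 + 1072)/EI = 1251/EI
A unit hogging moment at Y produces rotation L₁/(3EI) + L₂/(3EI) = 4.133/EI.
Slope continuity at Y: θ_0 = M_Y·4.133/EI, so M_Y = 1251/4.133 = 302.8 kN·m (hogging).
Span XY, ΣM about X with M_Y applied at Y: R_Y^{XY}·3.4 = 443.7 + 302.8, so R_Y^{XY} = 219.6 kN and R_X = 246.5 − 219.6 = 26.95 kN.
Span YZ, ΣM about Z: R_Y^{YZ}·9 = 1380 + 302.8, so R_Y^{YZ} = 187 kN and R_Z = 230.8 − 187 = 43.8 kN.
R_Y = 219.6 + 187 = 406.5 kN.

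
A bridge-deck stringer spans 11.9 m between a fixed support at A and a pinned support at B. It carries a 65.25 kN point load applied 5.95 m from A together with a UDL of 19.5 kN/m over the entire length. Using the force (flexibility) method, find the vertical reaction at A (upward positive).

Remove the prop at B; the released (primary) structure is a cantilever built in at A.
Free-end deflection of the primary structure under the applied loading (downward +):
  point load 65.25 at a = 5.95: Pa²(3L − a)/(6EI) = 11454/EI
  UDL 19.5: wL⁴/(8EI) = 48880/EI
  δ_0 = 60334/EI
Flexibility coefficient — unit upward force at B: δ_{BB} = L³/(3EI) = 561.7/EI.
The prop prevents deflection at B: R_B = δ_0/δ_{BB} = 60334/561.7 = 107.4 kN.
Vertical equilibrium: R_A = ΣP − R_B = 297.3 − 107.4 = 189.9 kN.

R_A = 189.9 kN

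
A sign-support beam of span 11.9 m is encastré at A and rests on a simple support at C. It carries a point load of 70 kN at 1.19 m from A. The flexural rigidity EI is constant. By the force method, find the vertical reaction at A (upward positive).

Choose R_C as the redundant. The primary structure is the cantilever fixed at A.
Deflection at C on the released cantilever, summing each load's contribution:
  point load 70 at a = 1.19: Pa²(3L − a)/(6EI) = 570.1/EI
Flexibility coefficient — unit upward force at C: δ_{CC} = L³/(3EI) = 561.7/EI.
The prop prevents deflection at C: R_C = δ_0/δ_{CC} = 570.1/561.7 = 1.015 kN.
Vertical equilibrium: R_A = ΣP − R_C = 70 − 1.015 = 68.98 kN.

R_A = 68.98 kN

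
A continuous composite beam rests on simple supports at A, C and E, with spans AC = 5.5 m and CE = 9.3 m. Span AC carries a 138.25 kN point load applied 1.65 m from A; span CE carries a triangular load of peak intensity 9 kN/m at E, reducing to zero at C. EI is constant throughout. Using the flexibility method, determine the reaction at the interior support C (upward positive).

R_C = 74.84 kN

Insert a hinge at C; M_C is the redundant, and each span becomes simply supported.
End slopes at the hinge C, treating each span as simply supported:
  span AC: point load 138.25 at a = 1.65: Pab(L + a)/(6LEI) = 190.3/EI
  span CE: triangular load, peak 9: 7w₀L³/(360EI) = 140.8/EI
  relative rotation θ_0 = (190.3 + 140.8)/EI = 331/EI
A unit hogging moment at C produces rotation L₁/(3EI) + L₂/(3EI) = 4.933/EI.
Slope continuity at C: θ_0 = M_C·4.933/EI, so M_C = 331/4.933 = 67.1 kN·m (hogging).
Span AC, ΣM about A with M_C applied at C: R_C^{AC}·5.5 = 228.1 + 67.1, so R_C^{AC} = 53.68 kN and R_A = 138.2 − 53.68 = 84.57 kN.
Span CE, ΣM about E: R_C^{CE}·9.3 = 129.7 + 67.1, so R_C^{CE} = 21.17 kN and R_E = 41.85 − 21.17 = 20.68 kN.
R_C = 53.68 + 21.17 = 74.84 kN.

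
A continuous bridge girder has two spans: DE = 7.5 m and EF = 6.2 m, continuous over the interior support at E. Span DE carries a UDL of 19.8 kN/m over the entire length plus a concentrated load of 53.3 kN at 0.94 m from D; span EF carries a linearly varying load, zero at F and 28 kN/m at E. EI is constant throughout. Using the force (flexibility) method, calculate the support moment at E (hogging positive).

Release continuity at E by inserting a hinge; the redundant is the internal moment M_E. The primary structure is two simply-supported spans DE and EF.
Rotations at E on the released spans (each span's end-slope, ×1/EI):
  span DE: UDL 19.8: wL³/(24EI) = 348/EI
  span DE: point load 53.3 at a = 0.94: Pab(L + a)/(6LEI) = 61.64/EI
  span EF: triangular load, peak 28: w₀L³/(45EI) = 148.3/EI
  relative rotation θ_0 = (409.7 + 148.3)/EI = 558/EI
A unit hogging moment at E produces rotation L₁/(3EI) + L₂/(3EI) = 4.567/EI.
Slope continuity at E: θ_0 = M_E·4.567/EI, so M_E = 558/4.567 = 122.2 kN·m (hogging).

M_E = 122.2 kN·m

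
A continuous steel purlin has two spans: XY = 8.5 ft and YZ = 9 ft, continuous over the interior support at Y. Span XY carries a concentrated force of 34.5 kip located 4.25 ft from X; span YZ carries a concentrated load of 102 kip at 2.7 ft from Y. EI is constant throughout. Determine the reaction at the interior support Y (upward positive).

R_Y = 114 kip

Insert a hinge at Y; M_Y is the redundant, and each span becomes simply supported.
Rotations at Y on the released spans (each span's end-slope, ×1/EI):
  span XY: point load 34.5 at a = 4.25: Pab(L + a)/(6LEI) = 155.8/EI
  span YZ: point load 102 at a = 2.7: Pab(L + b)/(6LEI) = 491.6/EI
  relative rotation θ_0 = (155.8 + 491.6)/EI = 647.4/EI
A unit hogging moment at Y produces rotation L₁/(3EI) + L₂/(3EI) = 5.833/EI.
Compatibility: M_Y·(L₁+L₂)/(3EI) = θ_0, giving M_Y = 111 kip·ft (hogging).
Span XY, ΣM about X with M_Y applied at Y: R_Y^{XY}·8.5 = 146.6 + 111, so R_Y^{XY} = 30.31 kip and R_X = 34.5 − 30.31 = 4.194 kip.
Span YZ, ΣM about Z: R_Y^{YZ}·9 = 642.6 + 111, so R_Y^{YZ} = 83.73 kip and R_Z = 102 − 83.73 = 18.27 kip.
R_Y = 30.31 + 83.73 = 114 kip.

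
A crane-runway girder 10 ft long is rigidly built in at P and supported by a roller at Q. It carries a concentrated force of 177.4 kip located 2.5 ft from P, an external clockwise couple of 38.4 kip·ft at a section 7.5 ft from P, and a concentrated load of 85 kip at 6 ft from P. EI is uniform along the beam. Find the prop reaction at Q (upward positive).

R_Q = 57.37 kip

Choose R_Q as the redundant. The primary structure is the cantilever fixed at P.
Primary-structure tip deflection at Q by superposition:
  point load 177.4 at a = 2.5: Pa²(3L − a)/(6EI) = 5082/EI
  clockwise couple 38.4 at a = 7.5: M₀a(2L − a)/(2EI) = 1800/EI
  point load 85 at a = 6: Pa²(3L − a)/(6EI) = 12240/EI
  δ_0 = 19122/EI
Flexibility coefficient — unit upward force at Q: δ_{QQ} = L³/(3EI) = 333.3/EI.
Compatibility at Q: δ_0 − R_Q·δ_{QQ} = 0, so R_Q = 19122/333.3 = 57.37 kip.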